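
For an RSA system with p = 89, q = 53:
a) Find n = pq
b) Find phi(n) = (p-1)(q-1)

Step 1: n = p * q = 89 * 53 = 4717.
Step 2: phi(n) = (p-1)(q-1) = 88 * 52 = 4576.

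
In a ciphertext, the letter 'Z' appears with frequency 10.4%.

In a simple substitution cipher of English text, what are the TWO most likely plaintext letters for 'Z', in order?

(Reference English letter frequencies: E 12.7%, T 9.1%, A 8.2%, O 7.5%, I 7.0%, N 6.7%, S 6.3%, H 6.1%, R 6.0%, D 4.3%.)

Step 1: Observed frequency of 'Z' is 10.4%.
Step 2: Compute distances to each reference frequency and sort:
  T (9.1%): difference = 1.3% <-- BEST
  A (8.2%): difference = 2.2% <-- RUNNER-UP
  E (12.7%): difference = 2.3%
  O (7.5%): difference = 2.9%
  I (7.0%): difference = 3.4%
Step 3: Most likely is 'T' (9.1%, diff 1.3%); second most likely is 'A' (8.2%, diff 2.2%).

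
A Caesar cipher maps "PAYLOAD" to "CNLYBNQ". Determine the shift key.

Step 1: Compare first letters: P (position 15) -> C (position 2).
Step 2: Shift = (2 - 15) mod 26 = 13.
The shift value is 13.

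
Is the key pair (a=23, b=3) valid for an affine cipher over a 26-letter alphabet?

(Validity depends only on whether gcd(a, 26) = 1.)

Step 1: Compute gcd(23, 26).
Step 2: gcd(23, 26) = 1.
Since gcd = 1, 23 is coprime with 26, so it is a valid key.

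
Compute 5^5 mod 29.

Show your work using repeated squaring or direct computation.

Step 1: Compute 5^5 mod 29 step by step, reducing modulo 29 at each step.
  5^1 mod 29 = 5
  5^2 mod 29 = (5 * 5) mod 29 = 25
  5^3 mod 29 = (25 * 5) mod 29 = 9
  5^4 mod 29 = (9 * 5) mod 29 = 16
  5^5 mod 29 = (16 * 5) mod 29 = 22
Step 2: Result = 22.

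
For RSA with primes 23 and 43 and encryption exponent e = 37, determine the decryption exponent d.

Step 1: n = 23 * 43 = 989.
Step 2: phi(n) = 22 * 42 = 924.
Step 3: Find d such that 37 * d = 1 (mod 924).
Step 4: d = 37^(-1) mod 924 = 25.
Verification: 37 * 25 = 925 = 1 * 924 + 1.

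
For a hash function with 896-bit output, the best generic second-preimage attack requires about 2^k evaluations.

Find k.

Step 1: The hash has a 896-bit output.
Step 2: Second-preimage resistance means: given a specific input x, it should be infeasible to find a different y with h(y) = h(x).
With a 896-bit output, a generic search for a second preimage costs about 2^896 evaluations (each trial matches the fixed target with probability 2^-896).
Step 3: Security level = 896 bits.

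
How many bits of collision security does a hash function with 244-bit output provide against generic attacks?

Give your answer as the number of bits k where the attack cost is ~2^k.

Step 1: The hash has a 244-bit output.
Step 2: Collision resistance means it should be infeasible to find any x != y with h(x) = h(y).
By the birthday bound, a generic collision search succeeds after about sqrt(2^244) = 2^(244/2) = 2^122 evaluations.
Step 3: Security level = 122 bits.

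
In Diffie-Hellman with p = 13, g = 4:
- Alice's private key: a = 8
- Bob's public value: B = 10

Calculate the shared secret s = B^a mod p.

Step 1: s = B^a mod p = 10^8 mod 13.
  10^1 mod 13 = 10
  10^2 mod 13 = (10 * 10) mod 13 = 9
  10^3 mod 13 = (9 * 10) mod 13 = 12
  10^4 mod 13 = (12 * 10) mod 13 = 3
  10^5 mod 13 = (3 * 10) mod 13 = 4
  10^6 mod 13 = (4 * 10) mod 13 = 1
  10^7 mod 13 = (1 * 10) mod 13 = 10
  10^8 mod 13 = (10 * 10) mod 13 = 9
Result: shared secret = 9.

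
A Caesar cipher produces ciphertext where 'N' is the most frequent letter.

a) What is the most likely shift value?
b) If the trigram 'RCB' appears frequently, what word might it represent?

Step 1: In English, 'E' is the most frequent letter (12.7%).
Step 2: The most frequent ciphertext letter is 'N' (position 13).
Step 3: Shift = (13 - 4) mod 26 = 9.
Step 4: Decrypt 'RCB' by shifting back 9:
  R -> I
  C -> T
  B -> S
Step 5: 'RCB' decrypts to 'ITS'.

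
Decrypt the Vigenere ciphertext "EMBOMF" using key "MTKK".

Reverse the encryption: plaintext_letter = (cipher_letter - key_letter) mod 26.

Step 1: Extend key: MTKKMT
Step 2: Decrypt each letter (c - k) mod 26:
  E(4) - M(12) = (4-12) mod 26 = 18 = S
  M(12) - T(19) = (12-19) mod 26 = 19 = T
  B(1) - K(10) = (1-10) mod 26 = 17 = R
  O(14) - K(10) = (14-10) mod 26 = 4 = E
  M(12) - M(12) = (12-12) mod 26 = 0 = A
  F(5) - T(19) = (5-19) mod 26 = 12 = M
Plaintext: STREAM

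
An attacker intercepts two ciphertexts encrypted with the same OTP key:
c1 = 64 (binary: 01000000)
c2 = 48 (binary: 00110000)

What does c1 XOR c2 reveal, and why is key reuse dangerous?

Step 1: c1 XOR c2 = (m1 XOR k) XOR (m2 XOR k).
Step 2: By XOR associativity/commutativity: = m1 XOR m2 XOR k XOR k = m1 XOR m2.
Step 3: 01000000 XOR 00110000 = 01110000 = 112.
Step 4: The key cancels out! An attacker learns m1 XOR m2 = 112, revealing the relationship between plaintexts.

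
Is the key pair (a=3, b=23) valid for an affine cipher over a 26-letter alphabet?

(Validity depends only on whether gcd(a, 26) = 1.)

Step 1: Compute gcd(3, 26).
Step 2: gcd(3, 26) = 1.
Since gcd = 1, 3 is coprime with 26, so it is a valid key.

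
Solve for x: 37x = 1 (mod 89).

Step 1: We need x such that 37 * x = 1 (mod 89).
Step 2: Using the extended Euclidean algorithm or trial:
  37 * 77 = 2849 = 32 * 89 + 1.
Step 3: Since 2849 mod 89 = 1, the inverse is x = 77.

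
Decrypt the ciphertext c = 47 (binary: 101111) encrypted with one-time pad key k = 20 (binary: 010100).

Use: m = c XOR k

Step 1: XOR ciphertext with key:
  Ciphertext: 101111
  Key:        010100
  XOR:        111011
Step 2: Plaintext = 111011 = 59 in decimal.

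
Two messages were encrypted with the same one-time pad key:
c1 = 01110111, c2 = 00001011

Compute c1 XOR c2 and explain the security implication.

Step 1: c1 XOR c2 = (m1 XOR k) XOR (m2 XOR k).
Step 2: By XOR associativity/commutativity: = m1 XOR m2 XOR k XOR k = m1 XOR m2.
Step 3: 01110111 XOR 00001011 = 01111100 = 124.
Step 4: The key cancels out! An attacker learns m1 XOR m2 = 124, revealing the relationship between plaintexts.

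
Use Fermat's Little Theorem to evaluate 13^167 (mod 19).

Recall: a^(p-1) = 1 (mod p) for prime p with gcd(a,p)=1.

Step 1: Since 19 is prime, by Fermat's Little Theorem: 13^18 = 1 (mod 19).
Step 2: Reduce exponent: 167 mod 18 = 5.
Step 3: So 13^167 = 13^5 (mod 19).
Step 4: 13^5 mod 19 = 14.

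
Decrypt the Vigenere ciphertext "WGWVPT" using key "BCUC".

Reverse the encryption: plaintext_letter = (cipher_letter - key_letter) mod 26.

Step 1: Extend key: BCUCBC
Step 2: Decrypt each letter (c - k) mod 26:
  W(22) - B(1) = (22-1) mod 26 = 21 = V
  G(6) - C(2) = (6-2) mod 26 = 4 = E
  W(22) - U(20) = (22-20) mod 26 = 2 = C
  V(21) - C(2) = (21-2) mod 26 = 19 = T
  P(15) - B(1) = (15-1) mod 26 = 14 = O
  T(19) - C(2) = (19-2) mod 26 = 17 = R
Plaintext: VECTOR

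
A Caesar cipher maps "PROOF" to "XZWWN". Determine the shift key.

Step 1: Compare first letters: P (position 15) -> X (position 23).
Step 2: Shift = (23 - 15) mod 26 = 8.
The shift value is 8.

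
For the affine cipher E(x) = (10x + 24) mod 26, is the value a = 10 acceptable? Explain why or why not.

Step 1: Compute gcd(10, 26).
Step 2: gcd(10, 26) = 2.
Since gcd = 2 != 1, 10 shares a common factor with 26, so it cannot be used.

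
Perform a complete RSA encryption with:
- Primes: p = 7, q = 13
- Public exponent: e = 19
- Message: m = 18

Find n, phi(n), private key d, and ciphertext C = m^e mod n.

Step 1: n = 7 * 13 = 91.
Step 2: phi(n) = (7-1)(13-1) = 6 * 12 = 72.
Step 3: Find d = 19^(-1) mod 72 = 19.
  Verify: 19 * 19 = 361 = 1 (mod 72).
Step 4: C = 18^19 mod 91 = 60.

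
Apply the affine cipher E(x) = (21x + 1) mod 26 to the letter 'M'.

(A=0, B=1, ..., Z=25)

Step 1: Convert 'M' to number: x = 12.
Step 2: E(12) = (21 * 12 + 1) mod 26 = 253 mod 26 = 19.
Step 3: Convert 19 back to letter: T.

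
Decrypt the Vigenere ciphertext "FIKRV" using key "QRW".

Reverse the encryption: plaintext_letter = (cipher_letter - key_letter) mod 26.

Step 1: Extend key: QRWQR
Step 2: Decrypt each letter (c - k) mod 26:
  F(5) - Q(16) = (5-16) mod 26 = 15 = P
  I(8) - R(17) = (8-17) mod 26 = 17 = R
  K(10) - W(22) = (10-22) mod 26 = 14 = O
  R(17) - Q(16) = (17-16) mod 26 = 1 = B
  V(21) - R(17) = (21-17) mod 26 = 4 = E
Plaintext: PROBE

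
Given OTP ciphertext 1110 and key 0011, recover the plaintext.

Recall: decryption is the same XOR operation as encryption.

Step 1: XOR ciphertext with key:
  Ciphertext: 1110
  Key:        0011
  XOR:        1101
Step 2: Plaintext = 1101 = 13 in decimal.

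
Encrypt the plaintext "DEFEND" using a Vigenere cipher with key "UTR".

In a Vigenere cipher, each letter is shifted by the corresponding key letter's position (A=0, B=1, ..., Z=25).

Step 1: Repeat key to match plaintext length:
  Plaintext: DEFEND
  Key:       UTRUTR
Step 2: Encrypt each letter:
  D(3) + U(20) = (3+20) mod 26 = 23 = X
  E(4) + T(19) = (4+19) mod 26 = 23 = X
  F(5) + R(17) = (5+17) mod 26 = 22 = W
  E(4) + U(20) = (4+20) mod 26 = 24 = Y
  N(13) + T(19) = (13+19) mod 26 = 6 = G
  D(3) + R(17) = (3+17) mod 26 = 20 = U
Ciphertext: XXWYGU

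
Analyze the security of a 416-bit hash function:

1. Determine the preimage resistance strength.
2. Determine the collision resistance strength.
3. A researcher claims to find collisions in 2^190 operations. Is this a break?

Step 1: Preimage resistance requires brute-force of 2^416 operations.
Step 2: Collision resistance (birthday bound) = 2^(416/2) = 2^208.
Step 3: The claimed attack costs 2^190 operations.
Step 4: Since 2^190 < 2^208, the claimed attack beats the generic birthday bound, so collision resistance is broken.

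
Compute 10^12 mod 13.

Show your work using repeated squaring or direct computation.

Step 1: Compute 10^12 mod 13 step by step, reducing modulo 13 at each step.
  10^1 mod 13 = 10
  10^2 mod 13 = (10 * 10) mod 13 = 9
  10^3 mod 13 = (9 * 10) mod 13 = 12
  10^4 mod 13 = (12 * 10) mod 13 = 3
  10^5 mod 13 = (3 * 10) mod 13 = 4
  10^6 mod 13 = (4 * 10) mod 13 = 1
  10^7 mod 13 = (1 * 10) mod 13 = 10
  10^8 mod 13 = (10 * 10) mod 13 = 9
  10^9 mod 13 = (9 * 10) mod 13 = 12
  10^10 mod 13 = (12 * 10) mod 13 = 3
  10^11 mod 13 = (3 * 10) mod 13 = 4
  10^12 mod 13 = (4 * 10) mod 13 = 1
Step 2: Result = 1.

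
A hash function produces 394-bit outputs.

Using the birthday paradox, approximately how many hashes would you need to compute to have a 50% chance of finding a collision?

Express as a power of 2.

Step 1: The birthday paradox gives collision probability ~50% after sqrt(2^n) = 2^(n/2) hashes.
Step 2: For 394-bit output: 2^(394/2) = 2^197.
Step 3: Approximately 2^197 hash computations needed.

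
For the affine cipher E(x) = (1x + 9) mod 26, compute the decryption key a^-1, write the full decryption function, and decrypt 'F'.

Step 1: Find a^-1, the modular inverse of 1 mod 26.
Step 2: We need 1 * a^-1 = 1 (mod 26).
Step 3: 1 * 1 = 1 = 0 * 26 + 1, so a^-1 = 1.
Step 4: D(y) = 1(y - 9) mod 26.
Step 5: Apply to 'F' (y = 5): D(5) = 1 * (5 - 9) mod 26 = 1 * -4 mod 26 = 22 -> 'W'.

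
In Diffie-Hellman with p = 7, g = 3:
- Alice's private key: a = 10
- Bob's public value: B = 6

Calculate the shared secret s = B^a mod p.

Step 1: s = B^a mod p = 6^10 mod 7.
  6^1 mod 7 = 6
  6^2 mod 7 = (6 * 6) mod 7 = 1
  6^3 mod 7 = (1 * 6) mod 7 = 6
  6^4 mod 7 = (6 * 6) mod 7 = 1
  6^5 mod 7 = (1 * 6) mod 7 = 6
  6^6 mod 7 = (6 * 6) mod 7 = 1
  6^7 mod 7 = (1 * 6) mod 7 = 6
  6^8 mod 7 = (6 * 6) mod 7 = 1
  6^9 mod 7 = (1 * 6) mod 7 = 6
  6^10 mod 7 = (6 * 6) mod 7 = 1
Result: shared secret = 1.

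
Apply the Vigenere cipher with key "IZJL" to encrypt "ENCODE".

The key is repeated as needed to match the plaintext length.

Step 1: Repeat key to match plaintext length:
  Plaintext: ENCODE
  Key:       IZJLIZ
Step 2: Encrypt each letter:
  E(4) + I(8) = (4+8) mod 26 = 12 = M
  N(13) + Z(25) = (13+25) mod 26 = 12 = M
  C(2) + J(9) = (2+9) mod 26 = 11 = L
  O(14) + L(11) = (14+11) mod 26 = 25 = Z
  D(3) + I(8) = (3+8) mod 26 = 11 = L
  E(4) + Z(25) = (4+25) mod 26 = 3 = D
Ciphertext: MMLZLD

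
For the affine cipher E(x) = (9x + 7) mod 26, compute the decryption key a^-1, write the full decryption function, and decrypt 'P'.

Step 1: Find a^-1, the modular inverse of 9 mod 26.
Step 2: We need 9 * a^-1 = 1 (mod 26).
Step 3: 9 * 3 = 27 = 1 * 26 + 1, so a^-1 = 3.
Step 4: D(y) = 3(y - 7) mod 26.
Step 5: Apply to 'P' (y = 15): D(15) = 3 * (15 - 7) mod 26 = 3 * 8 mod 26 = 24 -> 'Y'.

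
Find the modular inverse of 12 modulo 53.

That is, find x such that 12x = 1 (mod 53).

Step 1: We need x such that 12 * x = 1 (mod 53).
Step 2: Using the extended Euclidean algorithm or trial:
  12 * 31 = 372 = 7 * 53 + 1.
Step 3: Since 372 mod 53 = 1, the inverse is x = 31.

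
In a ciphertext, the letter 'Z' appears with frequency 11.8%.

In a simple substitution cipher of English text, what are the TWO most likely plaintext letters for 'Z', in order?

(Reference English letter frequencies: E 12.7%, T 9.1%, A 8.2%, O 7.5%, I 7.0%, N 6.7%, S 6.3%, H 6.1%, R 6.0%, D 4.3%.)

Step 1: Observed frequency of 'Z' is 11.8%.
Step 2: Compute distances to each reference frequency and sort:
  E (12.7%): difference = 0.9% <-- BEST
  T (9.1%): difference = 2.7% <-- RUNNER-UP
  A (8.2%): difference = 3.6%
  O (7.5%): difference = 4.3%
  I (7.0%): difference = 4.8%
Step 3: Most likely is 'E' (12.7%, diff 0.9%); second most likely is 'T' (9.1%, diff 2.7%).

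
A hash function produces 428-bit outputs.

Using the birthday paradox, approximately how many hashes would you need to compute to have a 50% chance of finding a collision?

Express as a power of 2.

Step 1: The birthday paradox gives collision probability ~50% after sqrt(2^n) = 2^(n/2) hashes.
Step 2: For 428-bit output: 2^(428/2) = 2^214.
Step 3: Approximately 2^214 hash computations needed.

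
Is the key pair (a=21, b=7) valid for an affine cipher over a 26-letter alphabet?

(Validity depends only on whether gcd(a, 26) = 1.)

Step 1: Compute gcd(21, 26).
Step 2: gcd(21, 26) = 1.
Since gcd = 1, 21 is coprime with 26, so it is a valid key.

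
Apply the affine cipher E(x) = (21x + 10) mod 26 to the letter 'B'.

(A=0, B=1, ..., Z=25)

Step 1: Convert 'B' to number: x = 1.
Step 2: E(1) = (21 * 1 + 10) mod 26 = 31 mod 26 = 5.
Step 3: Convert 5 back to letter: F.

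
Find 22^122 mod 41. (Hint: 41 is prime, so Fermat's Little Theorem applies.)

Step 1: Since 41 is prime, by Fermat's Little Theorem: 22^40 = 1 (mod 41).
Step 2: Reduce exponent: 122 mod 40 = 2.
Step 3: So 22^122 = 22^2 (mod 41).
Step 4: 22^2 mod 41 = 33.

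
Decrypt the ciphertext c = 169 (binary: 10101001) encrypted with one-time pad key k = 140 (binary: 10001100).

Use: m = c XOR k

Step 1: XOR ciphertext with key:
  Ciphertext: 10101001
  Key:        10001100
  XOR:        00100101
Step 2: Plaintext = 00100101 = 37 in decimal.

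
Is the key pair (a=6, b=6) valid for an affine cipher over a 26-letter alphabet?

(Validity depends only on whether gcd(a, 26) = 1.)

Step 1: Compute gcd(6, 26).
Step 2: gcd(6, 26) = 2.
Since gcd = 2 != 1, 6 shares a common factor with 26, so it cannot be used.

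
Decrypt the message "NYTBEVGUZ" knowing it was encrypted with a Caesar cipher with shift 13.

Step 1: Reverse the shift by subtracting 13 from each letter position.
  N (position 13) -> position (13-13) mod 26 = 0 -> A
  Y (position 24) -> position (24-13) mod 26 = 11 -> L
  T (position 19) -> position (19-13) mod 26 = 6 -> G
  B (position 1) -> position (1-13) mod 26 = 14 -> O
  E (position 4) -> position (4-13) mod 26 = 17 -> R
  V (position 21) -> position (21-13) mod 26 = 8 -> I
  G (position 6) -> position (6-13) mod 26 = 19 -> T
  U (position 20) -> position (20-13) mod 26 = 7 -> H
  Z (position 25) -> position (25-13) mod 26 = 12 -> M
Decrypted message: ALGORITHM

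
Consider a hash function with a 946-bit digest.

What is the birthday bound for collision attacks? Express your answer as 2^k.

Step 1: The birthday paradox gives collision probability ~50% after sqrt(2^n) = 2^(n/2) hashes.
Step 2: For 946-bit output: 2^(946/2) = 2^473.
Step 3: Approximately 2^473 hash computations needed.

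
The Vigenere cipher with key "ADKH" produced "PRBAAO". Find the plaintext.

Step 1: Extend key: ADKHAD
Step 2: Decrypt each letter (c - k) mod 26:
  P(15) - A(0) = (15-0) mod 26 = 15 = P
  R(17) - D(3) = (17-3) mod 26 = 14 = O
  B(1) - K(10) = (1-10) mod 26 = 17 = R
  A(0) - H(7) = (0-7) mod 26 = 19 = T
  A(0) - A(0) = (0-0) mod 26 = 0 = A
  O(14) - D(3) = (14-3) mod 26 = 11 = L
Plaintext: PORTAL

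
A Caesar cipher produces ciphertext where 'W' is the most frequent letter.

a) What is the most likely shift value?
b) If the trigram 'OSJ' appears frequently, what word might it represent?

Step 1: In English, 'E' is the most frequent letter (12.7%).
Step 2: The most frequent ciphertext letter is 'W' (position 22).
Step 3: Shift = (22 - 4) mod 26 = 18.
Step 4: Decrypt 'OSJ' by shifting back 18:
  O -> W
  S -> A
  J -> R
Step 5: 'OSJ' decrypts to 'WAR'.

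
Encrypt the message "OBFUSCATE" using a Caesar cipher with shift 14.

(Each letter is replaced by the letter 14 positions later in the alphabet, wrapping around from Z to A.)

Step 1: For each letter, shift forward by 14 positions (mod 26).
  O (position 14) -> position (14+14) mod 26 = 2 -> C
  B (position 1) -> position (1+14) mod 26 = 15 -> P
  F (position 5) -> position (5+14) mod 26 = 19 -> T
  U (position 20) -> position (20+14) mod 26 = 8 -> I
  S (position 18) -> position (18+14) mod 26 = 6 -> G
  C (position 2) -> position (2+14) mod 26 = 16 -> Q
  A (position 0) -> position (0+14) mod 26 = 14 -> O
  T (position 19) -> position (19+14) mod 26 = 7 -> H
  E (position 4) -> position (4+14) mod 26 = 18 -> S
Result: CPTIGQOHS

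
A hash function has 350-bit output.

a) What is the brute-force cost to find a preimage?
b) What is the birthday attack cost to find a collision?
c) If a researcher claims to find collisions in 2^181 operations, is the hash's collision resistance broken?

Step 1: Preimage resistance requires brute-force of 2^350 operations.
Step 2: Collision resistance (birthday bound) = 2^(350/2) = 2^175.
Step 3: The claimed attack costs 2^181 operations.
Step 4: Since 2^181 >= 2^175, the claimed attack is no faster than the generic birthday attack, so this does not break collision resistance.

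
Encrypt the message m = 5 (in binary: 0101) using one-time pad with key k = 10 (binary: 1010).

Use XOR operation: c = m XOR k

Step 1: Write out the XOR operation bit by bit:
  Message: 0101
  Key:     1010
  XOR:     1111
Step 2: Convert to decimal: 1111 = 15.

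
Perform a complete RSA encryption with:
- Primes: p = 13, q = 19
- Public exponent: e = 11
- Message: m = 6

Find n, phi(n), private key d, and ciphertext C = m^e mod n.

Step 1: n = 13 * 19 = 247.
Step 2: phi(n) = (13-1)(19-1) = 12 * 18 = 216.
Step 3: Find d = 11^(-1) mod 216 = 59.
  Verify: 11 * 59 = 649 = 1 (mod 216).
Step 4: C = 6^11 mod 247 = 245.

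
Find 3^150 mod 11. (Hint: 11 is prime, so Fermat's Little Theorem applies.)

Step 1: Since 11 is prime, by Fermat's Little Theorem: 3^10 = 1 (mod 11).
Step 2: Reduce exponent: 150 mod 10 = 0.
Step 3: So 3^150 = 3^0 (mod 11).
Step 4: 3^0 mod 11 = 1.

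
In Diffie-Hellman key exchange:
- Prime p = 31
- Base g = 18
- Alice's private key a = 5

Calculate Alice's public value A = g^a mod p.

Step 1: A = g^a mod p = 18^5 mod 31.
  18^1 mod 31 = 18
  18^2 mod 31 = (18 * 18) mod 31 = 14
  18^3 mod 31 = (14 * 18) mod 31 = 4
  18^4 mod 31 = (4 * 18) mod 31 = 10
  18^5 mod 31 = (10 * 18) mod 31 = 25
Result: A = 25.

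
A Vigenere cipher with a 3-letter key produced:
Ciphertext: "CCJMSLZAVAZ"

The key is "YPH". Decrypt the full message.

Step 1: Key 'YPH' has length 3. Extended key: YPHYPHYPHYP
Step 2: Decrypt each position:
  C(2) - Y(24) = 4 = E
  C(2) - P(15) = 13 = N
  J(9) - H(7) = 2 = C
  M(12) - Y(24) = 14 = O
  S(18) - P(15) = 3 = D
  L(11) - H(7) = 4 = E
  Z(25) - Y(24) = 1 = B
  A(0) - P(15) = 11 = L
  V(21) - H(7) = 14 = O
  A(0) - Y(24) = 2 = C
  Z(25) - P(15) = 10 = K
Plaintext: ENCODEBLOCK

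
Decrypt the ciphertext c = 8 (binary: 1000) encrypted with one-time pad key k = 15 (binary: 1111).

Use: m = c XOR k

Step 1: XOR ciphertext with key:
  Ciphertext: 1000
  Key:        1111
  XOR:        0111
Step 2: Plaintext = 0111 = 7 in decimal.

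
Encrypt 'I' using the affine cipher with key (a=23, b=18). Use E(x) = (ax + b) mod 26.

Step 1: Convert 'I' to number: x = 8.
Step 2: E(8) = (23 * 8 + 18) mod 26 = 202 mod 26 = 20.
Step 3: Convert 20 back to letter: U.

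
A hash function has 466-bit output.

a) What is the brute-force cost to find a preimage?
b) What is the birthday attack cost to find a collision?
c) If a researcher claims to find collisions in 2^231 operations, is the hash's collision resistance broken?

Step 1: Preimage resistance requires brute-force of 2^466 operations.
Step 2: Collision resistance (birthday bound) = 2^(466/2) = 2^233.
Step 3: The claimed attack costs 2^231 operations.
Step 4: Since 2^231 < 2^233, the claimed attack beats the generic birthday bound, so collision resistance is broken.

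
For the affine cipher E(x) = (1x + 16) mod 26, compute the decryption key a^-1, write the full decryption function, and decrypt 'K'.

Step 1: Find a^-1, the modular inverse of 1 mod 26.
Step 2: We need 1 * a^-1 = 1 (mod 26).
Step 3: 1 * 1 = 1 = 0 * 26 + 1, so a^-1 = 1.
Step 4: D(y) = 1(y - 16) mod 26.
Step 5: Apply to 'K' (y = 10): D(10) = 1 * (10 - 16) mod 26 = 1 * -6 mod 26 = 20 -> 'U'.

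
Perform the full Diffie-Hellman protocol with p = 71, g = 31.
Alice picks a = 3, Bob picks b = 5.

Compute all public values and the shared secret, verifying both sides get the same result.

Step 1: A = g^a mod p = 31^3 mod 71 = 42.
Step 2: B = g^b mod p = 31^5 mod 71 = 34.
Step 3: Alice computes s = B^a mod p = 34^3 mod 71 = 41.
Step 4: Bob computes s = A^b mod p = 42^5 mod 71 = 41.
Both sides agree: shared secret = 41.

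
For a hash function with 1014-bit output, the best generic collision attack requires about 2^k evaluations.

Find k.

Step 1: The hash has a 1014-bit output.
Step 2: Collision resistance means it should be infeasible to find any x != y with h(x) = h(y).
By the birthday bound, a generic collision search succeeds after about sqrt(2^1014) = 2^(1014/2) = 2^507 evaluations.
Step 3: Security level = 507 bits.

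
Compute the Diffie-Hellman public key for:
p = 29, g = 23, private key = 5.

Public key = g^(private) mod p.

Step 1: A = g^a mod p = 23^5 mod 29.
  23^1 mod 29 = 23
  23^2 mod 29 = (23 * 23) mod 29 = 7
  23^3 mod 29 = (7 * 23) mod 29 = 16
  23^4 mod 29 = (16 * 23) mod 29 = 20
  23^5 mod 29 = (20 * 23) mod 29 = 25
Result: A = 25.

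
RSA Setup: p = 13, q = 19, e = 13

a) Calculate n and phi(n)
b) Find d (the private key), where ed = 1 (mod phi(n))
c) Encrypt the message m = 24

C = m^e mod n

Step 1: n = 13 * 19 = 247.
Step 2: phi(n) = (13-1)(19-1) = 12 * 18 = 216.
Step 3: Find d = 13^(-1) mod 216 = 133.
  Verify: 13 * 133 = 1729 = 1 (mod 216).
Step 4: C = 24^13 mod 247 = 245.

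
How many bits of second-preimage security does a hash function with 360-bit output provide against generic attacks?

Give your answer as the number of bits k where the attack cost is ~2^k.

Step 1: The hash has a 360-bit output.
Step 2: Second-preimage resistance means: given a specific input x, it should be infeasible to find a different y with h(y) = h(x).
With a 360-bit output, a generic search for a second preimage costs about 2^360 evaluations (each trial matches the fixed target with probability 2^-360).
Step 3: Security level = 360 bits.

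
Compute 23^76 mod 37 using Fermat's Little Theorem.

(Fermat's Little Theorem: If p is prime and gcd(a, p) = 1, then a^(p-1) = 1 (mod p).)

Step 1: Since 37 is prime, by Fermat's Little Theorem: 23^36 = 1 (mod 37).
Step 2: Reduce exponent: 76 mod 36 = 4.
Step 3: So 23^76 = 23^4 (mod 37).
Step 4: 23^4 mod 37 = 10.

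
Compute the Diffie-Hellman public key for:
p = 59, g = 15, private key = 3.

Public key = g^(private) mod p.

Step 1: A = g^a mod p = 15^3 mod 59.
  15^1 mod 59 = 15
  15^2 mod 59 = (15 * 15) mod 59 = 48
  15^3 mod 59 = (48 * 15) mod 59 = 12
Result: A = 12.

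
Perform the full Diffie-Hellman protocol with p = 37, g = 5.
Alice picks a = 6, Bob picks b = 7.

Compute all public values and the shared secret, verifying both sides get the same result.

Step 1: A = g^a mod p = 5^6 mod 37 = 11.
Step 2: B = g^b mod p = 5^7 mod 37 = 18.
Step 3: Alice computes s = B^a mod p = 18^6 mod 37 = 11.
Step 4: Bob computes s = A^b mod p = 11^7 mod 37 = 11.
Both sides agree: shared secret = 11.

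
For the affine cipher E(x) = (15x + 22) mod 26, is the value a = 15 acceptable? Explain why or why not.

Step 1: Compute gcd(15, 26).
Step 2: gcd(15, 26) = 1.
Since gcd = 1, 15 is coprime with 26, so it is a valid key.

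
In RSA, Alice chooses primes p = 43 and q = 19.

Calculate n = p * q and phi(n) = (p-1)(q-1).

Step 1: n = p * q = 43 * 19 = 817.
Step 2: phi(n) = (p-1)(q-1) = 42 * 18 = 756.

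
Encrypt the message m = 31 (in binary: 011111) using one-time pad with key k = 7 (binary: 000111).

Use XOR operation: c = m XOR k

Step 1: Write out the XOR operation bit by bit:
  Message: 011111
  Key:     000111
  XOR:     011000
Step 2: Convert to decimal: 011000 = 24.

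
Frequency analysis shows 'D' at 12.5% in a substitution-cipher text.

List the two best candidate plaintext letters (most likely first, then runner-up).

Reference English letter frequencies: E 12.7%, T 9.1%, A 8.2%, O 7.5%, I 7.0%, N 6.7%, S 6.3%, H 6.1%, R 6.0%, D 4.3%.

Step 1: Observed frequency of 'D' is 12.5%.
Step 2: Compute distances to each reference frequency and sort:
  E (12.7%): difference = 0.2% <-- BEST
  T (9.1%): difference = 3.4% <-- RUNNER-UP
  A (8.2%): difference = 4.3%
  O (7.5%): difference = 5.0%
  I (7.0%): difference = 5.5%
Step 3: Most likely is 'E' (12.7%, diff 0.2%); second most likely is 'T' (9.1%, diff 3.4%).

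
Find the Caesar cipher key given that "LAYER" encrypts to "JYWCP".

Step 1: Compare first letters: L (position 11) -> J (position 9).
Step 2: Shift = (9 - 11) mod 26 = 24.
The shift value is 24.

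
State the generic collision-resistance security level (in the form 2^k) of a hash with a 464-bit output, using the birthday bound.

Step 1: The birthday paradox gives collision probability ~50% after sqrt(2^n) = 2^(n/2) hashes.
Step 2: For 464-bit output: 2^(464/2) = 2^232.
Step 3: Approximately 2^232 hash computations needed.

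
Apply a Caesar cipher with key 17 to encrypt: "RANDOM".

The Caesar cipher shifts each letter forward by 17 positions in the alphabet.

Step 1: For each letter, shift forward by 17 positions (mod 26).
  R (position 17) -> position (17+17) mod 26 = 8 -> I
  A (position 0) -> position (0+17) mod 26 = 17 -> R
  N (position 13) -> position (13+17) mod 26 = 4 -> E
  D (position 3) -> position (3+17) mod 26 = 20 -> U
  O (position 14) -> position (14+17) mod 26 = 5 -> F
  M (position 12) -> position (12+17) mod 26 = 3 -> D
Result: IREUFD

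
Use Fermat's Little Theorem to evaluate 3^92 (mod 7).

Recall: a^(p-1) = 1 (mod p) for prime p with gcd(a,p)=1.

Step 1: Since 7 is prime, by Fermat's Little Theorem: 3^6 = 1 (mod 7).
Step 2: Reduce exponent: 92 mod 6 = 2.
Step 3: So 3^92 = 3^2 (mod 7).
Step 4: 3^2 mod 7 = 2.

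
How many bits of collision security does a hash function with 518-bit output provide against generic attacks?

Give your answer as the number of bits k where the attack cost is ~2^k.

Step 1: The hash has a 518-bit output.
Step 2: Collision resistance means it should be infeasible to find any x != y with h(x) = h(y).
By the birthday bound, a generic collision search succeeds after about sqrt(2^518) = 2^(518/2) = 2^259 evaluations.
Step 3: Security level = 259 bits.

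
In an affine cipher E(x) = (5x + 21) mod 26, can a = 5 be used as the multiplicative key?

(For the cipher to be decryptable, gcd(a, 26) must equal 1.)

Step 1: Compute gcd(5, 26).
Step 2: gcd(5, 26) = 1.
Since gcd = 1, 5 is coprime with 26, so it is a valid key.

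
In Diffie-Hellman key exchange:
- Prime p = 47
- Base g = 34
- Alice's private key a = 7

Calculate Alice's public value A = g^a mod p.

Step 1: A = g^a mod p = 34^7 mod 47.
  34^1 mod 47 = 34
  34^2 mod 47 = (34 * 34) mod 47 = 28
  34^3 mod 47 = (28 * 34) mod 47 = 12
  34^4 mod 47 = (12 * 34) mod 47 = 32
  34^5 mod 47 = (32 * 34) mod 47 = 7
  34^6 mod 47 = (7 * 34) mod 47 = 3
  34^7 mod 47 = (3 * 34) mod 47 = 8
Result: A = 8.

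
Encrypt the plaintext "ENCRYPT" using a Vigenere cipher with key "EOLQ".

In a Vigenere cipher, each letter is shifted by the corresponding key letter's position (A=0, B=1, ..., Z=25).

Step 1: Repeat key to match plaintext length:
  Plaintext: ENCRYPT
  Key:       EOLQEOL
Step 2: Encrypt each letter:
  E(4) + E(4) = (4+4) mod 26 = 8 = I
  N(13) + O(14) = (13+14) mod 26 = 1 = B
  C(2) + L(11) = (2+11) mod 26 = 13 = N
  R(17) + Q(16) = (17+16) mod 26 = 7 = H
  Y(24) + E(4) = (24+4) mod 26 = 2 = C
  P(15) + O(14) = (15+14) mod 26 = 3 = D
  T(19) + L(11) = (19+11) mod 26 = 4 = E
Ciphertext: IBNHCDE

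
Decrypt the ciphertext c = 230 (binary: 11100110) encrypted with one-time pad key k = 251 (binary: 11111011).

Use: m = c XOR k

Step 1: XOR ciphertext with key:
  Ciphertext: 11100110
  Key:        11111011
  XOR:        00011101
Step 2: Plaintext = 00011101 = 29 in decimal.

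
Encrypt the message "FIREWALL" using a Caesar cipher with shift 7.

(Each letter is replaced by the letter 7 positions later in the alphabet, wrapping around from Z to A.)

Step 1: For each letter, shift forward by 7 positions (mod 26).
  F (position 5) -> position (5+7) mod 26 = 12 -> M
  I (position 8) -> position (8+7) mod 26 = 15 -> P
  R (position 17) -> position (17+7) mod 26 = 24 -> Y
  E (position 4) -> position (4+7) mod 26 = 11 -> L
  W (position 22) -> position (22+7) mod 26 = 3 -> D
  A (position 0) -> position (0+7) mod 26 = 7 -> H
  L (position 11) -> position (11+7) mod 26 = 18 -> S
  L (position 11) -> position (11+7) mod 26 = 18 -> S
Result: MPYLDHSS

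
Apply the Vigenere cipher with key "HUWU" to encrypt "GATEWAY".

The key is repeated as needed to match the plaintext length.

Step 1: Repeat key to match plaintext length:
  Plaintext: GATEWAY
  Key:       HUWUHUW
Step 2: Encrypt each letter:
  G(6) + H(7) = (6+7) mod 26 = 13 = N
  A(0) + U(20) = (0+20) mod 26 = 20 = U
  T(19) + W(22) = (19+22) mod 26 = 15 = P
  E(4) + U(20) = (4+20) mod 26 = 24 = Y
  W(22) + H(7) = (22+7) mod 26 = 3 = D
  A(0) + U(20) = (0+20) mod 26 = 20 = U
  Y(24) + W(22) = (24+22) mod 26 = 20 = U
Ciphertext: NUPYDUU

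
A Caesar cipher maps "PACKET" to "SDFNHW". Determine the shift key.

Step 1: Compare first letters: P (position 15) -> S (position 18).
Step 2: Shift = (18 - 15) mod 26 = 3.
The shift value is 3.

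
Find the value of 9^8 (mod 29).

Step 1: Compute 9^8 mod 29 step by step, reducing modulo 29 at each step.
  9^1 mod 29 = 9
  9^2 mod 29 = (9 * 9) mod 29 = 23
  9^3 mod 29 = (23 * 9) mod 29 = 4
  9^4 mod 29 = (4 * 9) mod 29 = 7
  9^5 mod 29 = (7 * 9) mod 29 = 5
  9^6 mod 29 = (5 * 9) mod 29 = 16
  9^7 mod 29 = (16 * 9) mod 29 = 28
  9^8 mod 29 = (28 * 9) mod 29 = 20
Step 2: Result = 20.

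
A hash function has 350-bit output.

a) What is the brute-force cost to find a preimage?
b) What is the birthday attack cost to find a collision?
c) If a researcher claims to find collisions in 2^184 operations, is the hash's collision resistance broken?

Step 1: Preimage resistance requires brute-force of 2^350 operations.
Step 2: Collision resistance (birthday bound) = 2^(350/2) = 2^175.
Step 3: The claimed attack costs 2^184 operations.
Step 4: Since 2^184 >= 2^175, the claimed attack is no faster than the generic birthday attack, so this does not break collision resistance.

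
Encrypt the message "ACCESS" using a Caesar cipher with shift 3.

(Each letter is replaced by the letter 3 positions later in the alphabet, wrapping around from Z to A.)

Step 1: For each letter, shift forward by 3 positions (mod 26).
  A (position 0) -> position (0+3) mod 26 = 3 -> D
  C (position 2) -> position (2+3) mod 26 = 5 -> F
  C (position 2) -> position (2+3) mod 26 = 5 -> F
  E (position 4) -> position (4+3) mod 26 = 7 -> H
  S (position 18) -> position (18+3) mod 26 = 21 -> V
  S (position 18) -> position (18+3) mod 26 = 21 -> V
Result: DFFHVV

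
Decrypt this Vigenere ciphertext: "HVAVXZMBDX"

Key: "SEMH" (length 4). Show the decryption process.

Step 1: Key 'SEMH' has length 4. Extended key: SEMHSEMHSE
Step 2: Decrypt each position:
  H(7) - S(18) = 15 = P
  V(21) - E(4) = 17 = R
  A(0) - M(12) = 14 = O
  V(21) - H(7) = 14 = O
  X(23) - S(18) = 5 = F
  Z(25) - E(4) = 21 = V
  M(12) - M(12) = 0 = A
  B(1) - H(7) = 20 = U
  D(3) - S(18) = 11 = L
  X(23) - E(4) = 19 = T
Plaintext: PROOFVAULT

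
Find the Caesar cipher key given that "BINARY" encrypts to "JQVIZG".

Step 1: Compare first letters: B (position 1) -> J (position 9).
Step 2: Shift = (9 - 1) mod 26 = 8.
The shift value is 8.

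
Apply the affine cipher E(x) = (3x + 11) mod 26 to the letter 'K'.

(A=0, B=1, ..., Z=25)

Step 1: Convert 'K' to number: x = 10.
Step 2: E(10) = (3 * 10 + 11) mod 26 = 41 mod 26 = 15.
Step 3: Convert 15 back to letter: P.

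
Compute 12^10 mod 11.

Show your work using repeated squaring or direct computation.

Step 1: Compute 12^10 mod 11 step by step, reducing modulo 11 at each step.
  12^1 mod 11 = 1
  12^2 mod 11 = (1 * 12) mod 11 = 1
  12^3 mod 11 = (1 * 12) mod 11 = 1
  12^4 mod 11 = (1 * 12) mod 11 = 1
  12^5 mod 11 = (1 * 12) mod 11 = 1
  12^6 mod 11 = (1 * 12) mod 11 = 1
  12^7 mod 11 = (1 * 12) mod 11 = 1
  12^8 mod 11 = (1 * 12) mod 11 = 1
  12^9 mod 11 = (1 * 12) mod 11 = 1
  12^10 mod 11 = (1 * 12) mod 11 = 1
Step 2: Result = 1.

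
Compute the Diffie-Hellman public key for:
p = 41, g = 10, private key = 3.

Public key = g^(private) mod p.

Step 1: A = g^a mod p = 10^3 mod 41.
  10^1 mod 41 = 10
  10^2 mod 41 = (10 * 10) mod 41 = 18
  10^3 mod 41 = (18 * 10) mod 41 = 16
Result: A = 16.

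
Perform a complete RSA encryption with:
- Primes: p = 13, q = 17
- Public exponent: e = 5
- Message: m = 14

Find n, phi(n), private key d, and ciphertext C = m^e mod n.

Step 1: n = 13 * 17 = 221.
Step 2: phi(n) = (13-1)(17-1) = 12 * 16 = 192.
Step 3: Find d = 5^(-1) mod 192 = 77.
  Verify: 5 * 77 = 385 = 1 (mod 192).
Step 4: C = 14^5 mod 221 = 131.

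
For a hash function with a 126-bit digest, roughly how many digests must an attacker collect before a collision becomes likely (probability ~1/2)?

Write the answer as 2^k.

Step 1: The birthday paradox gives collision probability ~50% after sqrt(2^n) = 2^(n/2) hashes.
Step 2: For 126-bit output: 2^(126/2) = 2^63.
Step 3: Approximately 2^63 hash computations needed.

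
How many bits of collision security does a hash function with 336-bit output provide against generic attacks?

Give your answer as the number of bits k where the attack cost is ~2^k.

Step 1: The hash has a 336-bit output.
Step 2: Collision resistance means it should be infeasible to find any x != y with h(x) = h(y).
By the birthday bound, a generic collision search succeeds after about sqrt(2^336) = 2^(336/2) = 2^168 evaluations.
Step 3: Security level = 168 bits.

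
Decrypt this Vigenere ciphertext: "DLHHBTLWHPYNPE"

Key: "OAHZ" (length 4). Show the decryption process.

Step 1: Key 'OAHZ' has length 4. Extended key: OAHZOAHZOAHZOA
Step 2: Decrypt each position:
  D(3) - O(14) = 15 = P
  L(11) - A(0) = 11 = L
  H(7) - H(7) = 0 = A
  H(7) - Z(25) = 8 = I
  B(1) - O(14) = 13 = N
  T(19) - A(0) = 19 = T
  L(11) - H(7) = 4 = E
  W(22) - Z(25) = 23 = X
  H(7) - O(14) = 19 = T
  P(15) - A(0) = 15 = P
  Y(24) - H(7) = 17 = R
  N(13) - Z(25) = 14 = O
  P(15) - O(14) = 1 = B
  E(4) - A(0) = 4 = E
Plaintext: PLAINTEXTPROBE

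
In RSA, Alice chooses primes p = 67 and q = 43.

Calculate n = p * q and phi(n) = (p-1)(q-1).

Step 1: n = p * q = 67 * 43 = 2881.
Step 2: phi(n) = (p-1)(q-1) = 66 * 42 = 2772.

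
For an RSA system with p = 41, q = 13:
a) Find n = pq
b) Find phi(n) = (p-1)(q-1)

Step 1: n = p * q = 41 * 13 = 533.
Step 2: phi(n) = (p-1)(q-1) = 40 * 12 = 480.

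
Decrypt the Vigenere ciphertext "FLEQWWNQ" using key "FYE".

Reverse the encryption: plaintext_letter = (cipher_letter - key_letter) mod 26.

Step 1: Extend key: FYEFYEFY
Step 2: Decrypt each letter (c - k) mod 26:
  F(5) - F(5) = (5-5) mod 26 = 0 = A
  L(11) - Y(24) = (11-24) mod 26 = 13 = N
  E(4) - E(4) = (4-4) mod 26 = 0 = A
  Q(16) - F(5) = (16-5) mod 26 = 11 = L
  W(22) - Y(24) = (22-24) mod 26 = 24 = Y
  W(22) - E(4) = (22-4) mod 26 = 18 = S
  N(13) - F(5) = (13-5) mod 26 = 8 = I
  Q(16) - Y(24) = (16-24) mod 26 = 18 = S
Plaintext: ANALYSIS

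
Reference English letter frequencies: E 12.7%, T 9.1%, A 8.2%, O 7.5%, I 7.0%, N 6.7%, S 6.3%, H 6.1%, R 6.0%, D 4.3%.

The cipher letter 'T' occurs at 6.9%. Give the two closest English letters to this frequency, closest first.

Step 1: Observed frequency of 'T' is 6.9%.
Step 2: Compute distances to each reference frequency and sort:
  I (7.0%): difference = 0.1% <-- BEST
  N (6.7%): difference = 0.2% <-- RUNNER-UP
  O (7.5%): difference = 0.6%
  S (6.3%): difference = 0.6%
  H (6.1%): difference = 0.8%
Step 3: Most likely is 'I' (7.0%, diff 0.1%); second most likely is 'N' (6.7%, diff 0.2%).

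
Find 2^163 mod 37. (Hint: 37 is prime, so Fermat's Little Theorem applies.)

Step 1: Since 37 is prime, by Fermat's Little Theorem: 2^36 = 1 (mod 37).
Step 2: Reduce exponent: 163 mod 36 = 19.
Step 3: So 2^163 = 2^19 (mod 37).
Step 4: 2^19 mod 37 = 35.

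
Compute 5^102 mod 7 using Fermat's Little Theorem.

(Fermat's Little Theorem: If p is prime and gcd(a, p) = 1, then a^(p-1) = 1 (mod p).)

Step 1: Since 7 is prime, by Fermat's Little Theorem: 5^6 = 1 (mod 7).
Step 2: Reduce exponent: 102 mod 6 = 0.
Step 3: So 5^102 = 5^0 (mod 7).
Step 4: 5^0 mod 7 = 1.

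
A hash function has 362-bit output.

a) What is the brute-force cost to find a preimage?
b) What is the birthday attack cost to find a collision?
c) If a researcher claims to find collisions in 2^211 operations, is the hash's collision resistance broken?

Step 1: Preimage resistance requires brute-force of 2^362 operations.
Step 2: Collision resistance (birthday bound) = 2^(362/2) = 2^181.
Step 3: The claimed attack costs 2^211 operations.
Step 4: Since 2^211 >= 2^181, the claimed attack is no faster than the generic birthday attack, so this does not break collision resistance.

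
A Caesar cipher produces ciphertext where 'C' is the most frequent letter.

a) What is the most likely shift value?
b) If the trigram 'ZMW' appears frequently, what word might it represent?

Step 1: In English, 'E' is the most frequent letter (12.7%).
Step 2: The most frequent ciphertext letter is 'C' (position 2).
Step 3: Shift = (2 - 4) mod 26 = 24.
Step 4: Decrypt 'ZMW' by shifting back 24:
  Z -> B
  M -> O
  W -> Y
Step 5: 'ZMW' decrypts to 'BOY'.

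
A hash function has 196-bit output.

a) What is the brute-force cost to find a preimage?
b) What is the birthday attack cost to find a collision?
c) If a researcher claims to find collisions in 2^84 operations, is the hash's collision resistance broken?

Step 1: Preimage resistance requires brute-force of 2^196 operations.
Step 2: Collision resistance (birthday bound) = 2^(196/2) = 2^98.
Step 3: The claimed attack costs 2^84 operations.
Step 4: Since 2^84 < 2^98, the claimed attack beats the generic birthday bound, so collision resistance is broken.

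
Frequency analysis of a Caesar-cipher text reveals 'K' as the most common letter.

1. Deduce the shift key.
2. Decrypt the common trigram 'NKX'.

Step 1: In English, 'E' is the most frequent letter (12.7%).
Step 2: The most frequent ciphertext letter is 'K' (position 10).
Step 3: Shift = (10 - 4) mod 26 = 6.
Step 4: Decrypt 'NKX' by shifting back 6:
  N -> H
  K -> E
  X -> R
Step 5: 'NKX' decrypts to 'HER'.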